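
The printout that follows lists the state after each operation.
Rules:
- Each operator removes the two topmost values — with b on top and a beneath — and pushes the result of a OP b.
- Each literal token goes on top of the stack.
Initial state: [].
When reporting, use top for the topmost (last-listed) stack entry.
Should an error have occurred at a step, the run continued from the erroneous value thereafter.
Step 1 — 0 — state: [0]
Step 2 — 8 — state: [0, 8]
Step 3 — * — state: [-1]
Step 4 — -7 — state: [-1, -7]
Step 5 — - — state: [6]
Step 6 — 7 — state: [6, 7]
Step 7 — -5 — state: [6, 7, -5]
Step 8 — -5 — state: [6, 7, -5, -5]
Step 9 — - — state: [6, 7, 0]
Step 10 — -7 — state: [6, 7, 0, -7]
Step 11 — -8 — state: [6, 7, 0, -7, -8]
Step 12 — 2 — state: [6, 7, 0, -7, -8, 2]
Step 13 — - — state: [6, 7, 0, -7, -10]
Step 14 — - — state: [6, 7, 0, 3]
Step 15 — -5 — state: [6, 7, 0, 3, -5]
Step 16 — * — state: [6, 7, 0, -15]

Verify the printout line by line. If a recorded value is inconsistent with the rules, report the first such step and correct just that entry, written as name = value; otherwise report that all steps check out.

step 3, top = 0

step 1: push 0: top = 0 -> matches
step 2: push 8: top = 8 -> exactly as logged
step 3: 0 * 8 = 0 -> the entry is off here
That makes step 3 the first incorrect line — top = 0 is what it should show.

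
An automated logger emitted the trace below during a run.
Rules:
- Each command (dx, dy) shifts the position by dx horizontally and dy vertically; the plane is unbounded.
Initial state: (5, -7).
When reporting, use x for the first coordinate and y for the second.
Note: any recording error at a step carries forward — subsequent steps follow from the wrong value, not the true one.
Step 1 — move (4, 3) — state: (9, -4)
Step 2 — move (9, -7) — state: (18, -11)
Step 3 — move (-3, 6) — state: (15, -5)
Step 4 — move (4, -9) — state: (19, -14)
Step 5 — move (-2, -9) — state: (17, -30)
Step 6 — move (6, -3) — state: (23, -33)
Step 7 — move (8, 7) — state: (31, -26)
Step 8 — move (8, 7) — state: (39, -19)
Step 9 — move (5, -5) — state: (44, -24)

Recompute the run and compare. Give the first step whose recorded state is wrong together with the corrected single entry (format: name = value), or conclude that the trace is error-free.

Step 1: x = 5 + (4) = 9, y = -7 + (3) = -4 — matches.
Step 2: x = 9 + (9) = 18, y = -4 + (-7) = -11 — no discrepancy.
Step 3: x = 18 + (-3) = 15, y = -11 + (6) = -5 — checks out.
Step 4: x = 15 + (4) = 19, y = -5 + (-9) = -14 — agrees with the trace.
Step 5: x = 19 + (-2) = 17, y = -14 + (-9) = -23 — the entry is off here.
The earliest wrong entry is at step 5: it should read y = -23.

step 5, y = -23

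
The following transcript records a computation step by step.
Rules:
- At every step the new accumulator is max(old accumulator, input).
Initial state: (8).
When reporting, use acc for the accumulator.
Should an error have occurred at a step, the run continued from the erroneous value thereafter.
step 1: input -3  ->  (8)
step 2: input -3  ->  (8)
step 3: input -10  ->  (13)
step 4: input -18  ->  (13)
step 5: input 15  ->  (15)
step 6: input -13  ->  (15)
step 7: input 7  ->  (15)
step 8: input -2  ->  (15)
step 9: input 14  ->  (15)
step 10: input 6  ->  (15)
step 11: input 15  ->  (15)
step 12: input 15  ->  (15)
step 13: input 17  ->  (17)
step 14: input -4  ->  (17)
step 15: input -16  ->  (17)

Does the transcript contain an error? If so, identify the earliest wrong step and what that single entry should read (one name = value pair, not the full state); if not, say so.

step 3, acc = 8

Step 1: acc = max(8, -3) = 8 — matches.
Step 2: acc = max(8, -3) = 8 — same as recorded.
Step 3: acc = max(8, -10) = 8 — the transcript has a different value.
Conclusion: step 3 carries the first error; the entry should be acc = 8.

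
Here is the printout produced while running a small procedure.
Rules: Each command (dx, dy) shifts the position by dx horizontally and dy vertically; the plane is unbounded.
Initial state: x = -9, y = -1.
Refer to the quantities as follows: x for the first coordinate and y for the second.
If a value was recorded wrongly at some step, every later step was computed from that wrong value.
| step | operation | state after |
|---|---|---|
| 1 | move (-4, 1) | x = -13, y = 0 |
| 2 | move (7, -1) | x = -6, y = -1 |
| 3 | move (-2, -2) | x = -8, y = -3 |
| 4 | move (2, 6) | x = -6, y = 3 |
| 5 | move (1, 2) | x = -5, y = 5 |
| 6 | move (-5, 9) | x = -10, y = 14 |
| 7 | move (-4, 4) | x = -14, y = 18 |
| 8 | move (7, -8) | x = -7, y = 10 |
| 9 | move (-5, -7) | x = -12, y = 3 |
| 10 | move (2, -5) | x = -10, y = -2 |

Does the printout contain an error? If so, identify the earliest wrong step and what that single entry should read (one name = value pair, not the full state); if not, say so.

no error

Step 1: x = -9 + (-4) = -13, y = -1 + (1) = 0 — checks out.
Step 2: x = -13 + (7) = -6, y = 0 + (-1) = -1 — exactly as logged.
Step 3: x = -6 + (-2) = -8, y = -1 + (-2) = -3 — exactly as logged.
Step 4: x = -8 + (2) = -6, y = -3 + (6) = 3 — no discrepancy.
Step 5: x = -6 + (1) = -5, y = 3 + (2) = 5 — confirmed correct.
Step 6: x = -5 + (-5) = -10, y = 5 + (9) = 14 — consistent with the printout.
Step 7: x = -10 + (-4) = -14, y = 14 + (4) = 18 — confirmed correct.
Step 8: x = -14 + (7) = -7, y = 18 + (-8) = 10 — exactly as logged.
Step 9: x = -7 + (-5) = -12, y = 10 + (-7) = 3 — matches.
Step 10: x = -12 + (2) = -10, y = 3 + (-5) = -2 — checks out.
All steps check out; nothing to correct.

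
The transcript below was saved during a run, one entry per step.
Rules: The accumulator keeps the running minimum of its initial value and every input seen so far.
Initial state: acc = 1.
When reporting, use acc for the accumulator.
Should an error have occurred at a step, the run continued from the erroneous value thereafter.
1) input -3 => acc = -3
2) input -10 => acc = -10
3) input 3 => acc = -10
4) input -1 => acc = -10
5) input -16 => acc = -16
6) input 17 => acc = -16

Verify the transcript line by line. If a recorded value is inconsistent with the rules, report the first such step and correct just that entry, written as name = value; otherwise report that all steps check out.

Step 1: acc = min(1, -3) = -3 — same as recorded.
Step 2: acc = min(-3, -10) = -10 — matches.
Step 3: acc = min(-10, 3) = -10 — exactly as logged.
Step 4: acc = min(-10, -1) = -10 — no discrepancy.
Step 5: acc = min(-10, -16) = -16 — no discrepancy.
Step 6: acc = min(-16, 17) = -16 — consistent with the transcript.
No step deviates from the rules.

no error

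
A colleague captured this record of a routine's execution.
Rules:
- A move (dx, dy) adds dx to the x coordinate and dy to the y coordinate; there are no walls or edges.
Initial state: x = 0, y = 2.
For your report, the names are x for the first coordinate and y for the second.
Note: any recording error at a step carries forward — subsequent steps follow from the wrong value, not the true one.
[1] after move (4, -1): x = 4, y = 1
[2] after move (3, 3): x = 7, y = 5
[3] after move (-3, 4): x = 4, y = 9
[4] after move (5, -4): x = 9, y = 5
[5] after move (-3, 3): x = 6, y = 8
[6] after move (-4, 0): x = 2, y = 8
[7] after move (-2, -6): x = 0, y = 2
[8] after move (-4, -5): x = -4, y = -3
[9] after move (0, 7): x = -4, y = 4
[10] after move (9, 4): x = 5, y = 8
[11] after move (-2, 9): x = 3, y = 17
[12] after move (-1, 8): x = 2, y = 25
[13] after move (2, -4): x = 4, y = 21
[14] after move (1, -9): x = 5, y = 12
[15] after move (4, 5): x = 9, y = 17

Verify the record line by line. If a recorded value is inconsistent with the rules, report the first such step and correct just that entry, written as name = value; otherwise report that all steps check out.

step 1: x = 0 + (4) = 4, y = 2 + (-1) = 1 -> checks out
step 2: x = 4 + (3) = 7, y = 1 + (3) = 4 -> a discrepancy with the record
Step 2 is the first one off; corrected, y = 4.

step 2, y = 4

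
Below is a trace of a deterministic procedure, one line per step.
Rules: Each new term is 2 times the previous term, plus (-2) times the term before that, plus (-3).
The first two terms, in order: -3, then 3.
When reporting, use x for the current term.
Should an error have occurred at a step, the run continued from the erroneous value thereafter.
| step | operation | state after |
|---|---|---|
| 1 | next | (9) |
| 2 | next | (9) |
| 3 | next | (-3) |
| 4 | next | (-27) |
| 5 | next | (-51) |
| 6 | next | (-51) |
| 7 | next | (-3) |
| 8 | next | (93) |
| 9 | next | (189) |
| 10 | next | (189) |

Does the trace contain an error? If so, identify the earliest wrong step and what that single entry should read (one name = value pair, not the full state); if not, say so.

Recomputing the run from the initial state:
step 1: x = 9
step 2: x = 9
step 3: x = -3
step 4: x = -27
step 5: x = -51
step 6: x = -51
step 7: x = -3
step 8: x = 93
step 9: x = 189
step 10: x = 189
This matches the trace at every step.

no error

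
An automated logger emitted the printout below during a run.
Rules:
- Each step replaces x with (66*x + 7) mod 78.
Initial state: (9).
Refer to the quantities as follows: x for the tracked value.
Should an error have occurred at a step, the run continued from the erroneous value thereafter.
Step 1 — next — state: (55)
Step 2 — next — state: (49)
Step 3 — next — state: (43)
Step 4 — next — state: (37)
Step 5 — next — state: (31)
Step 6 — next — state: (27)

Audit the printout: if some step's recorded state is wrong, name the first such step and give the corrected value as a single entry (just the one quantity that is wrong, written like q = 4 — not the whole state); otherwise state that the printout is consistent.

step 6, x = 25

1. x = (66*9 + 7) mod 78 = 55 (verified)
2. x = (66*55 + 7) mod 78 = 49 (no discrepancy)
3. x = (66*49 + 7) mod 78 = 43 (in agreement)
4. x = (66*43 + 7) mod 78 = 37 (in agreement)
5. x = (66*37 + 7) mod 78 = 31 (matches)
6. x = (66*31 + 7) mod 78 = 25 (the recorded entry deviates here)
That makes step 6 the first incorrect line — x = 25 is what it should show.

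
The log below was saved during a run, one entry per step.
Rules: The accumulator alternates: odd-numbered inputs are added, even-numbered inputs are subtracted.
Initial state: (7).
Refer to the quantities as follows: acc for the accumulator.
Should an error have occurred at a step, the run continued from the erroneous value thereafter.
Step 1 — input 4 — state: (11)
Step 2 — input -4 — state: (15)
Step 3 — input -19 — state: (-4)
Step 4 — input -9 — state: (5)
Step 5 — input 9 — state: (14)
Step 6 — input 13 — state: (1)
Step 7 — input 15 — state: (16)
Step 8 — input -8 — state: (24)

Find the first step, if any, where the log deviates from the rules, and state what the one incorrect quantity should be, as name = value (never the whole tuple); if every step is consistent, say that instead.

no error

step 1: acc = 7 + 4 = 11 -> no discrepancy
step 2: acc = 11 - -4 = 15 -> confirmed correct
step 3: acc = 15 + -19 = -4 -> same as recorded
step 4: acc = -4 - -9 = 5 -> verified
step 5: acc = 5 + 9 = 14 -> agrees with the log
step 6: acc = 14 - 13 = 1 -> verified
step 7: acc = 1 + 15 = 16 -> in agreement
step 8: acc = 16 - -8 = 24 -> verified
Nothing is out of place; the run is error-free.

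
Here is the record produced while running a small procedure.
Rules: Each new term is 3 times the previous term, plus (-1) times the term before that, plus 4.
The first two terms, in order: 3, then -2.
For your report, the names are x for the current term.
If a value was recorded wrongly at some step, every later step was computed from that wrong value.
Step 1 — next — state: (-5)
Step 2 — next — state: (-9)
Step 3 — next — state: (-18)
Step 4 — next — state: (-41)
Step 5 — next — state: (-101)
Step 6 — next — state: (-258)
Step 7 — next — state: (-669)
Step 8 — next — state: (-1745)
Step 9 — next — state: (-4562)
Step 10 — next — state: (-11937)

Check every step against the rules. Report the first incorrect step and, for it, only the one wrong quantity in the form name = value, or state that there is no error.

no error

Recomputing the run from the initial state:
step 1: x = -5
step 2: x = -9
step 3: x = -18
step 4: x = -41
step 5: x = -101
step 6: x = -258
step 7: x = -669
step 8: x = -1745
step 9: x = -4562
step 10: x = -11937
This matches the record at every step.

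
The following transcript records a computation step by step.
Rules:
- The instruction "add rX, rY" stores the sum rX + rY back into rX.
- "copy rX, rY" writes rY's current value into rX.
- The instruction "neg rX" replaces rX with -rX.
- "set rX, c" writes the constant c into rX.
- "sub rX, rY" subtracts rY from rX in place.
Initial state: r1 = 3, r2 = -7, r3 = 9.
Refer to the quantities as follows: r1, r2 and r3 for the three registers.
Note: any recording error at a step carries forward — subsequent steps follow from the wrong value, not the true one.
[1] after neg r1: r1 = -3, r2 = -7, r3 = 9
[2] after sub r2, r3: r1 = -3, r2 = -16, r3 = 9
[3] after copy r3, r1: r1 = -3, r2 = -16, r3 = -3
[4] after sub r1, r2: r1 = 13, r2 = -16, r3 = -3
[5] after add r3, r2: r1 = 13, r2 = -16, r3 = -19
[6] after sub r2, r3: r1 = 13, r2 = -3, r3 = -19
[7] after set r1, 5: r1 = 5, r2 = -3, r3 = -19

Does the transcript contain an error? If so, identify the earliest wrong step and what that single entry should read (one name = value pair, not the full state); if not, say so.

step 6, r2 = 3

1. r1 = -(3) = -3 (consistent with the transcript)
2. r2 = -7 - 9 = -16 (confirmed correct)
3. r3 = -3 (in agreement)
4. r1 = -3 - -16 = 13 (consistent with the transcript)
5. r3 = -3 + -16 = -19 (same as recorded)
6. r2 = -16 - -19 = 3 (a discrepancy with the transcript)
That makes step 6 the first incorrect line — r2 = 3 is what it should show.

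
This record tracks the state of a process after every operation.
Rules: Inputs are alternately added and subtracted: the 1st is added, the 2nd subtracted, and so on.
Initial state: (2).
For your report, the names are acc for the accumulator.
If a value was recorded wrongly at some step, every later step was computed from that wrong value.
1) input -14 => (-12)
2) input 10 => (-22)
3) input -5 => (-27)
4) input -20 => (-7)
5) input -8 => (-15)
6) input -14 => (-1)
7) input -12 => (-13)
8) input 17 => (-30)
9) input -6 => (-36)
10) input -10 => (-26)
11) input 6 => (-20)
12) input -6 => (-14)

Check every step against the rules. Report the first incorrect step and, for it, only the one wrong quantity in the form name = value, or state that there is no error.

1. acc = 2 + -14 = -12 (consistent with the record)
2. acc = -12 - 10 = -22 (agrees with the record)
3. acc = -22 + -5 = -27 (exactly as logged)
4. acc = -27 - -20 = -7 (exactly as logged)
5. acc = -7 + -8 = -15 (no discrepancy)
6. acc = -15 - -14 = -1 (no discrepancy)
7. acc = -1 + -12 = -13 (consistent with the record)
8. acc = -13 - 17 = -30 (same as recorded)
9. acc = -30 + -6 = -36 (no discrepancy)
10. acc = -36 - -10 = -26 (in agreement)
11. acc = -26 + 6 = -20 (exactly as logged)
12. acc = -20 - -6 = -14 (checks out)
All steps check out; nothing to correct.

no error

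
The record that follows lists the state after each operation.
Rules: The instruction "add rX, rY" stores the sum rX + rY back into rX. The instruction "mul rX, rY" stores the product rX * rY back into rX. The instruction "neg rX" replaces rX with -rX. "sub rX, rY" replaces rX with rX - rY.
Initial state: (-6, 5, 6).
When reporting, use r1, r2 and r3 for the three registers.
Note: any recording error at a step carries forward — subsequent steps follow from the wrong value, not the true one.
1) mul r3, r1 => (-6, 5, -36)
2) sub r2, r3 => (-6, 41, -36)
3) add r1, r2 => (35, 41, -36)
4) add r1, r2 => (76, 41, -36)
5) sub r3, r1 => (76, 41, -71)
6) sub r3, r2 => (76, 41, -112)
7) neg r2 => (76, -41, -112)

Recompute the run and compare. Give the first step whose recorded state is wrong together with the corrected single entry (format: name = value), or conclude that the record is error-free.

step 5, r3 = -112

Step 1: r3 = 6 * -6 = -36 — consistent with the record.
Step 2: r2 = 5 - -36 = 41 — exactly as logged.
Step 3: r1 = -6 + 41 = 35 — same as recorded.
Step 4: r1 = 35 + 41 = 76 — in agreement.
Step 5: r3 = -36 - 76 = -112 — the recorded entry deviates here.
Conclusion: step 5 carries the first error; the entry should be r3 = -112.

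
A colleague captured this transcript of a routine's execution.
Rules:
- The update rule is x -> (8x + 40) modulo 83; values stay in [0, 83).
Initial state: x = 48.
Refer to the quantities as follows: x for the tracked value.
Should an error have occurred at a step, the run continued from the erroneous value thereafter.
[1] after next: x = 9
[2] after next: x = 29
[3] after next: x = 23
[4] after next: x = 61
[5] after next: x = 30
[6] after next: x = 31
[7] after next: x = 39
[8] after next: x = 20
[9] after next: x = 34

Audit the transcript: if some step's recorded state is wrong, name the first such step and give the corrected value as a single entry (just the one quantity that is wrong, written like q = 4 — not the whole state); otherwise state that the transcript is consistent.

Step 1: x = (8*48 + 40) mod 83 = 9 — confirmed correct.
Step 2: x = (8*9 + 40) mod 83 = 29 — matches.
Step 3: x = (8*29 + 40) mod 83 = 23 — verified.
Step 4: x = (8*23 + 40) mod 83 = 58 — the transcript has a different value.
Step 4 is the first one off; corrected, x = 58.

step 4, x = 58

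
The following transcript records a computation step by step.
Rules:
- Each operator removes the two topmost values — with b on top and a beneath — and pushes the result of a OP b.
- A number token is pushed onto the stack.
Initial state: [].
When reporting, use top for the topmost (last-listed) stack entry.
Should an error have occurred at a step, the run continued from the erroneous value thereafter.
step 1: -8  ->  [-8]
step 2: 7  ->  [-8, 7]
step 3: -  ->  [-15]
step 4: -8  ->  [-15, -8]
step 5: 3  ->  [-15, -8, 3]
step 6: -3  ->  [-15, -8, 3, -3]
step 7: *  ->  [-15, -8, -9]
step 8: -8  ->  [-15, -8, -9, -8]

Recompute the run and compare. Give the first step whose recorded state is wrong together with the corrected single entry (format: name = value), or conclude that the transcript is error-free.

step 1: push -8: top = -8 -> checks out
step 2: push 7: top = 7 -> agrees with the transcript
step 3: -8 - 7 = -15 -> same as recorded
step 4: push -8: top = -8 -> no discrepancy
step 5: push 3: top = 3 -> no discrepancy
step 6: push -3: top = -3 -> consistent with the transcript
step 7: 3 * -3 = -9 -> verified
step 8: push -8: top = -8 -> no discrepancy
No step deviates from the rules.

no error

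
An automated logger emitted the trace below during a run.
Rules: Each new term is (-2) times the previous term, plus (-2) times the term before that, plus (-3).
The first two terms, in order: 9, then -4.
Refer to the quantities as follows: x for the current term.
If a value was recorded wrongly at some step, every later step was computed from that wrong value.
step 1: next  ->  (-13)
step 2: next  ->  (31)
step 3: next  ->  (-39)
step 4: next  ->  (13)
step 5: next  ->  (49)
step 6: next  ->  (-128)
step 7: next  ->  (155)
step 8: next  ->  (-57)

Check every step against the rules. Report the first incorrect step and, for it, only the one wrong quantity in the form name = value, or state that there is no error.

step 1: x = -2*(-4) + (-2)*(9) + (-3) = -13 -> same as recorded
step 2: x = -2*(-13) + (-2)*(-4) + (-3) = 31 -> confirmed correct
step 3: x = -2*(31) + (-2)*(-13) + (-3) = -39 -> checks out
step 4: x = -2*(-39) + (-2)*(31) + (-3) = 13 -> agrees with the trace
step 5: x = -2*(13) + (-2)*(-39) + (-3) = 49 -> confirmed correct
step 6: x = -2*(49) + (-2)*(13) + (-3) = -127 -> the trace has a different value
The audit stops at step 6: the recorded entry is wrong and should be x = -127.

step 6, x = -127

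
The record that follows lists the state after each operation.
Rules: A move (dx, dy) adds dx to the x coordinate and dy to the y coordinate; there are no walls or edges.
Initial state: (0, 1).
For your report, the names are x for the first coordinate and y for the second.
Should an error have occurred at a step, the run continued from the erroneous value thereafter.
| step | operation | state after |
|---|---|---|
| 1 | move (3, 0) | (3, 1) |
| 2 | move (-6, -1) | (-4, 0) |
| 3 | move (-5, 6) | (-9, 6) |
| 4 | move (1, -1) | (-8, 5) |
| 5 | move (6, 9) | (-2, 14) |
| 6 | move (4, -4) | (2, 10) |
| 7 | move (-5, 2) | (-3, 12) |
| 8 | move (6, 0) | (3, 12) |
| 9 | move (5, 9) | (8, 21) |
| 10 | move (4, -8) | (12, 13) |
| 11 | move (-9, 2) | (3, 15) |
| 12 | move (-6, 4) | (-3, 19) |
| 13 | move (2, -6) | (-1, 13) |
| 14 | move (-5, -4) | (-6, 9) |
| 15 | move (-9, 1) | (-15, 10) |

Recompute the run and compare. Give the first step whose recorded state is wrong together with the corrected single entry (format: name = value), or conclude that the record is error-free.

Step 1: x = 0 + (3) = 3, y = 1 + (0) = 1 — checks out.
Step 2: x = 3 + (-6) = -3, y = 1 + (-1) = 0 — the record disagrees here.
Step 2 is the first one off; corrected, x = -3.

step 2, x = -3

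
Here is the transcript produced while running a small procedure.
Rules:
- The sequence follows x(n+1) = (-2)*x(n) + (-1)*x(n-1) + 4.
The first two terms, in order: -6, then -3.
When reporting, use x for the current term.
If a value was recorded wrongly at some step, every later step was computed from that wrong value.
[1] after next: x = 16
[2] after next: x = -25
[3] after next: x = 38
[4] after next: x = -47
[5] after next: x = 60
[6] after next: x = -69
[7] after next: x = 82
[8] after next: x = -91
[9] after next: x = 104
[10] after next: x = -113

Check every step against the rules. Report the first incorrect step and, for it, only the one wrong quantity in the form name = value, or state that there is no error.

Step 1: x = -2*(-3) + (-1)*(-6) + (4) = 16 — exactly as logged.
Step 2: x = -2*(16) + (-1)*(-3) + (4) = -25 — consistent with the transcript.
Step 3: x = -2*(-25) + (-1)*(16) + (4) = 38 — agrees with the transcript.
Step 4: x = -2*(38) + (-1)*(-25) + (4) = -47 — checks out.
Step 5: x = -2*(-47) + (-1)*(38) + (4) = 60 — exactly as logged.
Step 6: x = -2*(60) + (-1)*(-47) + (4) = -69 — same as recorded.
Step 7: x = -2*(-69) + (-1)*(60) + (4) = 82 — consistent with the transcript.
Step 8: x = -2*(82) + (-1)*(-69) + (4) = -91 — no discrepancy.
Step 9: x = -2*(-91) + (-1)*(82) + (4) = 104 — exactly as logged.
Step 10: x = -2*(104) + (-1)*(-91) + (4) = -113 — matches.
Each recorded entry agrees with the recomputation.

no error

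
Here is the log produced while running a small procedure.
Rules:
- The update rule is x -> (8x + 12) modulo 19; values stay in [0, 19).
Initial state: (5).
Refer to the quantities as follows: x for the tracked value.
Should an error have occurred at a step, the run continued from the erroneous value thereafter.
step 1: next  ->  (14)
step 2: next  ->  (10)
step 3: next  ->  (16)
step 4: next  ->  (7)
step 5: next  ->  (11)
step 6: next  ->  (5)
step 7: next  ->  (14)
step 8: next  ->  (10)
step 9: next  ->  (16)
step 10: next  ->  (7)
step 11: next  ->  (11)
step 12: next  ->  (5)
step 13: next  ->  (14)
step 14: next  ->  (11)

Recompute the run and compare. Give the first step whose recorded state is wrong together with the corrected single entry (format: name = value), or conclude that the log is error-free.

step 14, x = 10

Recomputing the run from the initial state:
step 1: x = 14
step 2: x = 10
step 3: x = 16
step 4: x = 7
step 5: x = 11
step 6: x = 5
step 7: x = 14
step 8: x = 10
step 9: x = 16
step 10: x = 7
step 11: x = 11
step 12: x = 5
step 13: x = 14
step 14: x = 10
The first disagreement with the log is at step 14, where the value should be x = 10.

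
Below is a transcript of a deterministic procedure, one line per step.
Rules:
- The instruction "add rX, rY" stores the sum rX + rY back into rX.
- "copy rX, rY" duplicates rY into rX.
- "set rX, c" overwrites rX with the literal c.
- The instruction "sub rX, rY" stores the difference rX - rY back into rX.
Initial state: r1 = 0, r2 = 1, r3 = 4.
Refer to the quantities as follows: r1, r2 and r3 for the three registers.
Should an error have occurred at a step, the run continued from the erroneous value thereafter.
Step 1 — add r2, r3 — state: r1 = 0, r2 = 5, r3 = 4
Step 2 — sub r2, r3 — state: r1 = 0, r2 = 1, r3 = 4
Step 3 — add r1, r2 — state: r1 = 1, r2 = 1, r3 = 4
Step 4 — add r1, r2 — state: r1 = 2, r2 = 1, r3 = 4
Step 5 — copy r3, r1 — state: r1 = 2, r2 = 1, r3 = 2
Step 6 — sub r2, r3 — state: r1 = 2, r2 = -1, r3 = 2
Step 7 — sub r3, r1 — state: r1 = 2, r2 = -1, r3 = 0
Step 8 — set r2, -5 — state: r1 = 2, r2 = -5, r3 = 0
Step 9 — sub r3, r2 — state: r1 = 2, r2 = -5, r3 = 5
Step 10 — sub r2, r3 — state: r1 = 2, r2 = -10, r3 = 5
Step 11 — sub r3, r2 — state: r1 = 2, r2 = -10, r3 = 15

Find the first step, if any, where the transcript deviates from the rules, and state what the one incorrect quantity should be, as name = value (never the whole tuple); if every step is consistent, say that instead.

no error

Recomputing the run from the initial state:
step 1: r1 = 0, r2 = 5, r3 = 4
step 2: r1 = 0, r2 = 1, r3 = 4
step 3: r1 = 1, r2 = 1, r3 = 4
step 4: r1 = 2, r2 = 1, r3 = 4
step 5: r1 = 2, r2 = 1, r3 = 2
step 6: r1 = 2, r2 = -1, r3 = 2
step 7: r1 = 2, r2 = -1, r3 = 0
step 8: r1 = 2, r2 = -5, r3 = 0
step 9: r1 = 2, r2 = -5, r3 = 5
step 10: r1 = 2, r2 = -10, r3 = 5
step 11: r1 = 2, r2 = -10, r3 = 15
This matches the transcript at every step.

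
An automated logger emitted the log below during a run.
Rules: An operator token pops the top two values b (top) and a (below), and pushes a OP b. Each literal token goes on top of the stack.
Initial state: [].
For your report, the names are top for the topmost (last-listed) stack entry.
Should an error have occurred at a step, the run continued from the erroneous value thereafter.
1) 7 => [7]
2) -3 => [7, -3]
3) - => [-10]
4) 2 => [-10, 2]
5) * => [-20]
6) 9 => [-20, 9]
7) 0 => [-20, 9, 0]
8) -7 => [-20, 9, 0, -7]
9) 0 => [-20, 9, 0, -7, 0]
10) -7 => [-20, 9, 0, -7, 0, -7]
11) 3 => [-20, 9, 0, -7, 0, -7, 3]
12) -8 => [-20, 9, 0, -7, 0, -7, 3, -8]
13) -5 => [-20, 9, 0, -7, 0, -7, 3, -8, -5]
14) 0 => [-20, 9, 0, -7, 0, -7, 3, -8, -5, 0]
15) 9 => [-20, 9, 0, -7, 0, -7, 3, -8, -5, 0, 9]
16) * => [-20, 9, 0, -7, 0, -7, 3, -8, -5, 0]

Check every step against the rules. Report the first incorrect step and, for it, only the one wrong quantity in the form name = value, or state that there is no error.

Step 1: push 7: top = 7 — verified.
Step 2: push -3: top = -3 — no discrepancy.
Step 3: 7 - -3 = 10 — a discrepancy with the log.
The audit stops at step 3: the recorded entry is wrong and should be top = 10.

step 3, top = 10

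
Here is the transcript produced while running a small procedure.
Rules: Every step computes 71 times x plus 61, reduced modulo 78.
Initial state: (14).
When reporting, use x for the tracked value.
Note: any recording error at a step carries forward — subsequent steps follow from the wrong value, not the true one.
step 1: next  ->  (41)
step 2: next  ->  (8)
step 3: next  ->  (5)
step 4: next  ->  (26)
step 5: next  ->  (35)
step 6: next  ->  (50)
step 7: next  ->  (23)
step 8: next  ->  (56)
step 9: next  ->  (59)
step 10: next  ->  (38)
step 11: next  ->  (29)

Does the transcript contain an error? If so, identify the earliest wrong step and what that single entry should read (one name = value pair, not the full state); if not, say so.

step 1: x = (71*14 + 61) mod 78 = 41 -> no discrepancy
step 2: x = (71*41 + 61) mod 78 = 8 -> confirmed correct
step 3: x = (71*8 + 61) mod 78 = 5 -> agrees with the transcript
step 4: x = (71*5 + 61) mod 78 = 26 -> matches
step 5: x = (71*26 + 61) mod 78 = 35 -> no discrepancy
step 6: x = (71*35 + 61) mod 78 = 50 -> same as recorded
step 7: x = (71*50 + 61) mod 78 = 23 -> matches
step 8: x = (71*23 + 61) mod 78 = 56 -> matches
step 9: x = (71*56 + 61) mod 78 = 59 -> same as recorded
step 10: x = (71*59 + 61) mod 78 = 38 -> consistent with the transcript
step 11: x = (71*38 + 61) mod 78 = 29 -> same as recorded
The whole run recomputes cleanly — no discrepancies.

no error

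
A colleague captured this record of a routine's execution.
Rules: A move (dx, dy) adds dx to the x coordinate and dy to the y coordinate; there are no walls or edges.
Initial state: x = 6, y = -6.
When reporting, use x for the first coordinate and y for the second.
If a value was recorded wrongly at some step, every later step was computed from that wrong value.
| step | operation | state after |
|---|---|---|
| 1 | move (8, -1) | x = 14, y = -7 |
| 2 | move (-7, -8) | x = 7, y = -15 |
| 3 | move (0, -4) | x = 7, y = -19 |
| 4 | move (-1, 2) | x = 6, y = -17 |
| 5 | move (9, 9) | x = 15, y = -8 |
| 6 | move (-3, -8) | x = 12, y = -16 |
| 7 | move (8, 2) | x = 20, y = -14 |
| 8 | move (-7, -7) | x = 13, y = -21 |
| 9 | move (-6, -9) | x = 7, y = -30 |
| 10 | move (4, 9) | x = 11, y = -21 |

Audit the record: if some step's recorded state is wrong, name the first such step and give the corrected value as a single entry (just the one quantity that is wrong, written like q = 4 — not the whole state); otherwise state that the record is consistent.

no error

Recomputing the run from the initial state:
step 1: x = 14, y = -7
step 2: x = 7, y = -15
step 3: x = 7, y = -19
step 4: x = 6, y = -17
step 5: x = 15, y = -8
step 6: x = 12, y = -16
step 7: x = 20, y = -14
step 8: x = 13, y = -21
step 9: x = 7, y = -30
step 10: x = 11, y = -21
This matches the record at every step.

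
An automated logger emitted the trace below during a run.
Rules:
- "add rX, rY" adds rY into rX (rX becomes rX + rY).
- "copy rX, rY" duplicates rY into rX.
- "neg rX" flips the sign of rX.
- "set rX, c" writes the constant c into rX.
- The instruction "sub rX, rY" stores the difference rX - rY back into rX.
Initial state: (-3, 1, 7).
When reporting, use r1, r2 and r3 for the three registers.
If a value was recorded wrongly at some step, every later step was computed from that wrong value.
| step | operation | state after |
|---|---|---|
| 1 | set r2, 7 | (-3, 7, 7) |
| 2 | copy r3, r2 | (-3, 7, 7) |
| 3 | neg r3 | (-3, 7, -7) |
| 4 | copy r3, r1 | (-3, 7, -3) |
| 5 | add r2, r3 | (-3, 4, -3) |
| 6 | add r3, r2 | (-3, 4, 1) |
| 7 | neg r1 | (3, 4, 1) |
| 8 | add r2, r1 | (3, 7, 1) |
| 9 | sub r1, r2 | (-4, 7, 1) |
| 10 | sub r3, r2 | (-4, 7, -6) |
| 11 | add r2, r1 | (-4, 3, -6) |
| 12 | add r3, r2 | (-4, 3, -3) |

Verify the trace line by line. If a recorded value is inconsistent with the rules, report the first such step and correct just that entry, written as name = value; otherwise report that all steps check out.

no error

1. r2 = 7 (confirmed correct)
2. r3 = 7 (no discrepancy)
3. r3 = -(7) = -7 (confirmed correct)
4. r3 = -3 (matches)
5. r2 = 7 + -3 = 4 (agrees with the trace)
6. r3 = -3 + 4 = 1 (confirmed correct)
7. r1 = -(-3) = 3 (agrees with the trace)
8. r2 = 4 + 3 = 7 (agrees with the trace)
9. r1 = 3 - 7 = -4 (agrees with the trace)
10. r3 = 1 - 7 = -6 (exactly as logged)
11. r2 = 7 + -4 = 3 (checks out)
12. r3 = -6 + 3 = -3 (confirmed correct)
All entries verified; no error found.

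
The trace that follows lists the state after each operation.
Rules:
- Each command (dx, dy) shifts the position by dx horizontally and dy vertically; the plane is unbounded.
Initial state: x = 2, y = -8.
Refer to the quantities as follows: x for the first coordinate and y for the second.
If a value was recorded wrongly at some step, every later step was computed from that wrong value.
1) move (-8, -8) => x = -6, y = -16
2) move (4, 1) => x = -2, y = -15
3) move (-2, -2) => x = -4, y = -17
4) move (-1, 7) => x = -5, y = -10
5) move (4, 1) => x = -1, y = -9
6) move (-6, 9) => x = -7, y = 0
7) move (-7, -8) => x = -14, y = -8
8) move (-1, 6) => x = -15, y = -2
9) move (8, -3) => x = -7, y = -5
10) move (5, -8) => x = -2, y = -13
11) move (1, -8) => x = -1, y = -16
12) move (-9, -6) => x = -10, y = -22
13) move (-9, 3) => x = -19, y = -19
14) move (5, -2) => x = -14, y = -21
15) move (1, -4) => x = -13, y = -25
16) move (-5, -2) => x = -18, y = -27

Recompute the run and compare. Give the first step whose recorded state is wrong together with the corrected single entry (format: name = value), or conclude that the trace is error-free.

Recomputing the run from the initial state:
step 1: x = -6, y = -16
step 2: x = -2, y = -15
step 3: x = -4, y = -17
step 4: x = -5, y = -10
step 5: x = -1, y = -9
step 6: x = -7, y = 0
step 7: x = -14, y = -8
step 8: x = -15, y = -2
step 9: x = -7, y = -5
step 10: x = -2, y = -13
step 11: x = -1, y = -21
step 12: x = -10, y = -27
step 13: x = -19, y = -24
step 14: x = -14, y = -26
step 15: x = -13, y = -30
step 16: x = -18, y = -32
The first disagreement with the trace is at step 11, where the value should be y = -21.

step 11, y = -21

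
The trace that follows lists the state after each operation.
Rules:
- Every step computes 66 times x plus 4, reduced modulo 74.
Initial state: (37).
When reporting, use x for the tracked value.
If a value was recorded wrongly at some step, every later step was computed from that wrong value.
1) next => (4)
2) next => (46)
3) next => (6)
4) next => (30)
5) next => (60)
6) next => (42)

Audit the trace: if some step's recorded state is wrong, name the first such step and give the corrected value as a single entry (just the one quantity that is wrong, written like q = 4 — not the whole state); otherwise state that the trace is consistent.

no error

Recomputing the run from the initial state:
step 1: x = 4
step 2: x = 46
step 3: x = 6
step 4: x = 30
step 5: x = 60
step 6: x = 42
This matches the trace at every step.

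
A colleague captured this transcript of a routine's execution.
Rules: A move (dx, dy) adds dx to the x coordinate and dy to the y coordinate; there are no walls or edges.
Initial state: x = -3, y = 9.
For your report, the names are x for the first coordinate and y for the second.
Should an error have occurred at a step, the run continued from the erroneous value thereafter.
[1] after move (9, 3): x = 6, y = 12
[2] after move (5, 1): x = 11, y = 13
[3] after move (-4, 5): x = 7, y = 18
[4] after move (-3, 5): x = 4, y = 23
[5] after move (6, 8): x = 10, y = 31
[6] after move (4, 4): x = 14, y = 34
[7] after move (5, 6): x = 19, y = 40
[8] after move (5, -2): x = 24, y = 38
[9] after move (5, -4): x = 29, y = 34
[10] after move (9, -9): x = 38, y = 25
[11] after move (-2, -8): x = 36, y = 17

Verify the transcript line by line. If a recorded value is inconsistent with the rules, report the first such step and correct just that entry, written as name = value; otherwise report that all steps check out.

Recomputing the run from the initial state:
step 1: x = 6, y = 12
step 2: x = 11, y = 13
step 3: x = 7, y = 18
step 4: x = 4, y = 23
step 5: x = 10, y = 31
step 6: x = 14, y = 35
step 7: x = 19, y = 41
step 8: x = 24, y = 39
step 9: x = 29, y = 35
step 10: x = 38, y = 26
step 11: x = 36, y = 18
The first disagreement with the transcript is at step 6, where the value should be y = 35.

step 6, y = 35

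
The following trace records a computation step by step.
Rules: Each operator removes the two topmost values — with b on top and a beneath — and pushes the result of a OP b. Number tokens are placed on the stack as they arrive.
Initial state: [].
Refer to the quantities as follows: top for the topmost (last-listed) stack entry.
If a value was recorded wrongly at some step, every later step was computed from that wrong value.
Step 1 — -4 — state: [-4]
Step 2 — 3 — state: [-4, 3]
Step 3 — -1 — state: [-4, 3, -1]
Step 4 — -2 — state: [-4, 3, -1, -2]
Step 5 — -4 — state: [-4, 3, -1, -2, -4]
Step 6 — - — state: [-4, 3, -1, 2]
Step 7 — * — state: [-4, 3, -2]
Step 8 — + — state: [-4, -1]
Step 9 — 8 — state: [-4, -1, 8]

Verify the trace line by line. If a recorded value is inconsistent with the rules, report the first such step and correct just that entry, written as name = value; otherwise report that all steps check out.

1. push -4: top = -4 (verified)
2. push 3: top = 3 (same as recorded)
3. push -1: top = -1 (no discrepancy)
4. push -2: top = -2 (consistent with the trace)
5. push -4: top = -4 (no discrepancy)
6. -2 - -4 = 2 (verified)
7. -1 * 2 = -2 (in agreement)
8. 3 + -2 = 1 (this is not what the trace shows)
Step 8 is the first one off; corrected, top = 1.

step 8, top = 1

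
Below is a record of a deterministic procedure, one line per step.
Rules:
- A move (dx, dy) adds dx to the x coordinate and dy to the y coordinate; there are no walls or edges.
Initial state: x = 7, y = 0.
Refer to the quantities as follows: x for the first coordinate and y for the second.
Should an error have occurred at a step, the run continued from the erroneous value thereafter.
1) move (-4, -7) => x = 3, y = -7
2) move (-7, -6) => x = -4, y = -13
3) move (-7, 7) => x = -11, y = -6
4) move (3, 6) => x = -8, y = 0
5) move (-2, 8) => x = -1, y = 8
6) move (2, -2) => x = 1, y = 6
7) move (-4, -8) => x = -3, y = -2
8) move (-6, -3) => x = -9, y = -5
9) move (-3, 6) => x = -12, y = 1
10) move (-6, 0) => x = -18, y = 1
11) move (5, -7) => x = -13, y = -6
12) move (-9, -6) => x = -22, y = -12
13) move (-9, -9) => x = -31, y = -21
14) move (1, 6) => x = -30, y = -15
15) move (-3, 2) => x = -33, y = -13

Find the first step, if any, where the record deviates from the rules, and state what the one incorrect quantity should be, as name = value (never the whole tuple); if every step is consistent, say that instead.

step 5, x = -10

step 1: x = 7 + (-4) = 3, y = 0 + (-7) = -7 -> exactly as logged
step 2: x = 3 + (-7) = -4, y = -7 + (-6) = -13 -> agrees with the record
step 3: x = -4 + (-7) = -11, y = -13 + (7) = -6 -> matches
step 4: x = -11 + (3) = -8, y = -6 + (6) = 0 -> confirmed correct
step 5: x = -8 + (-2) = -10, y = 0 + (8) = 8 -> first mismatch against the record
The earliest wrong entry is at step 5: it should read x = -10.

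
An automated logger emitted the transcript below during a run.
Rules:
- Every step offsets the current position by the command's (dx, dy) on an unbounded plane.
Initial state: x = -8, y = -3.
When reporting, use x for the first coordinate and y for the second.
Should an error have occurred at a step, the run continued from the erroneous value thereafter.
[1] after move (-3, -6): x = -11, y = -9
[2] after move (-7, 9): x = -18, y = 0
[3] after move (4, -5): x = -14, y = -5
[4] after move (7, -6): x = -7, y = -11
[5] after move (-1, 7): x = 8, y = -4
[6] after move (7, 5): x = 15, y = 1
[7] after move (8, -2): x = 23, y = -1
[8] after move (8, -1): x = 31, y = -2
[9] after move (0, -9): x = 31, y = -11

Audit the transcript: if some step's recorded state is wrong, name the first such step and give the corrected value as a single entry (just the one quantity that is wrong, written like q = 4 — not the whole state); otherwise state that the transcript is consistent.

step 5, x = -8

step 1: x = -8 + (-3) = -11, y = -3 + (-6) = -9 -> matches
step 2: x = -11 + (-7) = -18, y = -9 + (9) = 0 -> consistent with the transcript
step 3: x = -18 + (4) = -14, y = 0 + (-5) = -5 -> no discrepancy
step 4: x = -14 + (7) = -7, y = -5 + (-6) = -11 -> in agreement
step 5: x = -7 + (-1) = -8, y = -11 + (7) = -4 -> the transcript disagrees here
Conclusion: step 5 carries the first error; the entry should be x = -8.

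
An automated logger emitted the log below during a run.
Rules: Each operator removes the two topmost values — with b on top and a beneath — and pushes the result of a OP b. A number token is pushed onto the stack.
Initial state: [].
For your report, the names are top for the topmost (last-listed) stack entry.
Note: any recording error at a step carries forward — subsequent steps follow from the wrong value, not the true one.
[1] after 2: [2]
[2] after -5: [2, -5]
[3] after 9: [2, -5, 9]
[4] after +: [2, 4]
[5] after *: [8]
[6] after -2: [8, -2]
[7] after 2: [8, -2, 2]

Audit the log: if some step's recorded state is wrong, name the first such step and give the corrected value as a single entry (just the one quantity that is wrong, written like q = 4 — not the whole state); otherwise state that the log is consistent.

no error

Step 1: push 2: top = 2 — in agreement.
Step 2: push -5: top = -5 — checks out.
Step 3: push 9: top = 9 — same as recorded.
Step 4: -5 + 9 = 4 — confirmed correct.
Step 5: 2 * 4 = 8 — exactly as logged.
Step 6: push -2: top = -2 — checks out.
Step 7: push 2: top = 2 — matches.
No step deviates from the rules.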